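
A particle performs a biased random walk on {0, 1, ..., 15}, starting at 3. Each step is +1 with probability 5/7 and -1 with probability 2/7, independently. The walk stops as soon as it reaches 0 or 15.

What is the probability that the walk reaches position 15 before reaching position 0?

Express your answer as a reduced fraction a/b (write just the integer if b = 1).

Biased walk: p = 5/7, q = 2/7, r = q/p = 2/5
Gambler's ruin: P(hit 15 before 0 | start at 3) = (1 - r^a)/(1 - r^N)
r^3 = 8/125; r^15 = 32768/30517578125
P = (1 - 8/125) / (1 - 32768/30517578125) = 117/125 / 30517545357/30517578125 = 244140625/260833721

Answer: 244140625/260833721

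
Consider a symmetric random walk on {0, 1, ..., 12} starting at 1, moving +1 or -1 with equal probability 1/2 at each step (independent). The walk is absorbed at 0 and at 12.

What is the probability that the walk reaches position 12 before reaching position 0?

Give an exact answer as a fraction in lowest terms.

Symmetric walk (p = 1/2): the harmonic-function argument gives P(hit 12 before 0 | start at 1) = a/N.
P = 1/12 = 1/12

Answer: 1/12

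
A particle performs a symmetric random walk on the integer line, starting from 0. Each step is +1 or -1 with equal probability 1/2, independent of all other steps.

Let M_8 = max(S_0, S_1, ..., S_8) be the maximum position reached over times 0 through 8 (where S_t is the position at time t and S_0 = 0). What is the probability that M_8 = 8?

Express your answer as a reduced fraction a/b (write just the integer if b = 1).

Let M_8 = max(S_0,...,S_8). Use the reflection principle: for j ≥ 1, #{paths with M_8 ≥ j} = #{S_8 ≥ j} + #{S_8 ≥ j+1}.
By reflection, #{M_8 ≥ 8} = #{S_8 ≥ 8} + #{S_8 ≥ 9} = 1 + 0 = 1.
#{M_8 ≥ 9} = #{S_8 ≥ 9} + #{S_8 ≥ 10} = 0 + 0 = 0.
#{M_8 = 8} = 1 - 0 = 1.
P(M_8 = 8) = 1/256 = 1/256

Answer: 1/256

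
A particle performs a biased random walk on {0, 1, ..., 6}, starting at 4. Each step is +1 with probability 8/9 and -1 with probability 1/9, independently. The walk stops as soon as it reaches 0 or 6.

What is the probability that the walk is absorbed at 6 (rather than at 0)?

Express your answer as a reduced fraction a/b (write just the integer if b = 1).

Answer: 4160/4161

Derivation:
Biased walk: p = 8/9, q = 1/9, r = q/p = 1/8
Gambler's ruin: P(hit 6 before 0 | start at 4) = (1 - r^a)/(1 - r^N)
r^4 = 1/4096; r^6 = 1/262144
P = (1 - 1/4096) / (1 - 1/262144) = 4095/4096 / 262143/262144 = 4160/4161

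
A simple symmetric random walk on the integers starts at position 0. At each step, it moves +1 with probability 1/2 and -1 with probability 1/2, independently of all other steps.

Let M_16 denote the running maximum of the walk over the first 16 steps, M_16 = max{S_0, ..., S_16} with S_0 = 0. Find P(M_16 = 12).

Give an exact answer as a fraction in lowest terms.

Answer: 15/8192

Derivation:
Let M_16 = max(S_0,...,S_16). Use the reflection principle: for j ≥ 1, #{paths with M_16 ≥ j} = #{S_16 ≥ j} + #{S_16 ≥ j+1}.
By reflection, #{M_16 ≥ 12} = #{S_16 ≥ 12} + #{S_16 ≥ 13} = 137 + 17 = 154.
#{M_16 ≥ 13} = #{S_16 ≥ 13} + #{S_16 ≥ 14} = 17 + 17 = 34.
#{M_16 = 12} = 154 - 34 = 120.
P(M_16 = 12) = 120/65536 = 15/8192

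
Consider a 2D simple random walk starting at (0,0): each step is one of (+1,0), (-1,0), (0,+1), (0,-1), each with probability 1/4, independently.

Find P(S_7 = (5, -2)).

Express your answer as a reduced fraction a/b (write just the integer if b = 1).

Answer: 21/16384

Derivation:
Let h be the number of horizontal steps (so 7-h are vertical). To end at (5,-2) need (h+5)/2 right-steps and ((7-h)-2)/2 up-steps.
Sum over h with 5 ≤ h ≤ 5, h ≡ 1 (mod 2), 7-h ≡ 0 (mod 2):
h=5: C(7,5)·C(5,5)·C(2,0) = 21·1·1 = 21
Total favorable: 21
Total paths: 4^7 = 16384
P = 21/16384 = 21/16384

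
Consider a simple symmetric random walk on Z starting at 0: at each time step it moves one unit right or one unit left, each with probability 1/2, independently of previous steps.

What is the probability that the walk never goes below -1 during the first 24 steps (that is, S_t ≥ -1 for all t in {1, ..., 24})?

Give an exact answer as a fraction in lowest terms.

Let f(t,s) = #length-t paths at position s with S_1..S_t all ≥ -1.
f(t,s) = f(t-1,s-1) + f(t-1,s+1) for s ≥ -1; f(t,s) = 0 for s < -1.
t=0: f(0,0)=1
t=1: f(1,-1)=1 f(1,1)=1
t=2: f(2,0)=2 f(2,2)=1
t=3: f(3,-1)=2 f(3,1)=3 f(3,3)=1
t=4: f(4,0)=5 f(4,2)=4 f(4,4)=1
t=5: f(5,-1)=5 f(5,1)=9 f(5,3)=5 f(5,5)=1
t=6: f(6,0)=14 f(6,2)=14 f(6,4)=6 f(6,6)=1
t=7: f(7,-1)=14 f(7,1)=28 f(7,3)=20 f(7,5)=7 f(7,7)=1
t=8: f(8,0)=42 f(8,2)=48 f(8,4)=27 f(8,6)=8 f(8,8)=1
t=9: f(9,-1)=42 f(9,1)=90 f(9,3)=75 f(9,5)=35 f(9,7)=9 f(9,9)=1
t=10: f(10,0)=132 f(10,2)=165 f(10,4)=110 f(10,6)=44 f(10,8)=10 f(10,10)=1
t=11: f(11,-1)=132 f(11,1)=297 f(11,3)=275 f(11,5)=154 f(11,7)=54 f(11,9)=11 f(11,11)=1
t=12: f(12,0)=429 f(12,2)=572 f(12,4)=429 f(12,6)=208 f(12,8)=65 f(12,10)=12 f(12,12)=1
t=13: f(13,-1)=429 f(13,1)=1001 f(13,3)=1001 f(13,5)=637 f(13,7)=273 f(13,9)=77 f(13,11)=13 f(13,13)=1
t=14: f(14,0)=1430 f(14,2)=2002 f(14,4)=1638 f(14,6)=910 f(14,8)=350 f(14,10)=90 f(14,12)=14 f(14,14)=1
t=15: f(15,-1)=1430 f(15,1)=3432 f(15,3)=3640 f(15,5)=2548 f(15,7)=1260 f(15,9)=440 f(15,11)=104 f(15,13)=15 f(15,15)=1
t=16: f(16,0)=4862 f(16,2)=7072 f(16,4)=6188 f(16,6)=3808 f(16,8)=1700 f(16,10)=544 f(16,12)=119 f(16,14)=16 f(16,16)=1
t=17: f(17,-1)=4862 f(17,1)=11934 f(17,3)=13260 f(17,5)=9996 f(17,7)=5508 f(17,9)=2244 f(17,11)=663 f(17,13)=135 f(17,15)=17 f(17,17)=1
t=18: f(18,0)=16796 f(18,2)=25194 f(18,4)=23256 f(18,6)=15504 f(18,8)=7752 f(18,10)=2907 f(18,12)=798 f(18,14)=152 f(18,16)=18 f(18,18)=1
t=19: f(19,-1)=16796 f(19,1)=41990 f(19,3)=48450 f(19,5)=38760 f(19,7)=23256 f(19,9)=10659 f(19,11)=3705 f(19,13)=950 f(19,15)=170 f(19,17)=19 f(19,19)=1
t=20: f(20,0)=58786 f(20,2)=90440 f(20,4)=87210 f(20,6)=62016 f(20,8)=33915 f(20,10)=14364 f(20,12)=4655 f(20,14)=1120 f(20,16)=189 f(20,18)=20 f(20,20)=1
t=21: f(21,-1)=58786 f(21,1)=149226 f(21,3)=177650 f(21,5)=149226 f(21,7)=95931 f(21,9)=48279 f(21,11)=19019 f(21,13)=5775 f(21,15)=1309 f(21,17)=209 f(21,19)=21 f(21,21)=1
t=22: f(22,0)=208012 f(22,2)=326876 f(22,4)=326876 f(22,6)=245157 f(22,8)=144210 f(22,10)=67298 f(22,12)=24794 f(22,14)=7084 f(22,16)=1518 f(22,18)=230 f(22,20)=22 f(22,22)=1
t=23: f(23,-1)=208012 f(23,1)=534888 f(23,3)=653752 f(23,5)=572033 f(23,7)=389367 f(23,9)=211508 f(23,11)=92092 f(23,13)=31878 f(23,15)=8602 f(23,17)=1748 f(23,19)=252 f(23,21)=23 f(23,23)=1
t=24: f(24,0)=742900 f(24,2)=1188640 f(24,4)=1225785 f(24,6)=961400 f(24,8)=600875 f(24,10)=303600 f(24,12)=123970 f(24,14)=40480 f(24,16)=10350 f(24,18)=2000 f(24,20)=275 f(24,22)=24 f(24,24)=1
Σ_s f(24,s) = 5200300
P = 5200300/16777216 = 1300075/4194304

Answer: 1300075/4194304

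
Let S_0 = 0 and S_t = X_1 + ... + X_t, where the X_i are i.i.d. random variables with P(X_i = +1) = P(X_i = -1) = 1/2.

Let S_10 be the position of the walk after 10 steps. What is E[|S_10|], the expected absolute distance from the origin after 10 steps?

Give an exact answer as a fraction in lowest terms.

S_10 takes values m ≡ 0 (mod 2) with |m| ≤ 10; P(S_10=m) = C(10,(10+m)/2)/2^10.
Total paths: 2^10 = 1024
Distribution: P(S=-10)=1/1024, P(S=-8)=10/1024, P(S=-6)=45/1024, P(S=-4)=120/1024, P(S=-2)=210/1024, P(S=0)=252/1024, P(S=2)=210/1024, P(S=4)=120/1024, P(S=6)=45/1024, P(S=8)=10/1024, P(S=10)=1/1024
E[|S_10|] = Σ_m |m|·P(S_10=m) = 2520/1024 = 315/128

Answer: 315/128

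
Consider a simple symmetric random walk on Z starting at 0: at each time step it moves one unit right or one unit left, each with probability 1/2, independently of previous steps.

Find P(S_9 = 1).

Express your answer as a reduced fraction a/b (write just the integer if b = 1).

Answer: 63/256

Derivation:
To reach position 1 after 9 steps: need 5 steps of +1 and 4 of -1.
Favorable paths: C(9,5) = 126
Total paths: 2^9 = 512
P = 126/512 = 63/256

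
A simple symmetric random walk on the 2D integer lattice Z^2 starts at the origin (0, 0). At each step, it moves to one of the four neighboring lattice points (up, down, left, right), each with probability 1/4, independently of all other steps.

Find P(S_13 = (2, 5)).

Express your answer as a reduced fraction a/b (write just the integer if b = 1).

Answer: 184041/33554432

Derivation:
Let h be the number of horizontal steps (so 13-h are vertical). To end at (2,5) need (h+2)/2 right-steps and ((13-h)+5)/2 up-steps.
Sum over h with 2 ≤ h ≤ 8, h ≡ 0 (mod 2), 13-h ≡ 1 (mod 2):
h=2: C(13,2)·C(2,2)·C(11,8) = 78·1·165 = 12870
h=4: C(13,4)·C(4,3)·C(9,7) = 715·4·36 = 102960
h=6: C(13,6)·C(6,4)·C(7,6) = 1716·15·7 = 180180
h=8: C(13,8)·C(8,5)·C(5,5) = 1287·56·1 = 72072
Total favorable: 368082
Total paths: 4^13 = 67108864
P = 368082/67108864 = 184041/33554432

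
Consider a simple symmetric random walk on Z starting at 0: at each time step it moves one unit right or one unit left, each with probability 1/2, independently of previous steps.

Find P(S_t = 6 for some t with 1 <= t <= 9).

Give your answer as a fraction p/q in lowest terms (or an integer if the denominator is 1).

Answer: 5/128

Derivation:
Count via complement. Let g(t,s) = #length-t paths at position s with S_1..S_t all ≠ 6.
g(t,s) = g(t-1,s-1) + g(t-1,s+1) for s ≠ 6; g(t,6) = 0.
t=0: g(0,0)=1
t=1: g(1,-1)=1 g(1,1)=1
t=2: g(2,-2)=1 g(2,0)=2 g(2,2)=1
t=3: g(3,-3)=1 g(3,-1)=3 g(3,1)=3 g(3,3)=1
t=4: g(4,-4)=1 g(4,-2)=4 g(4,0)=6 g(4,2)=4 g(4,4)=1
t=5: g(5,-5)=1 g(5,-3)=5 g(5,-1)=10 g(5,1)=10 g(5,3)=5 g(5,5)=1
t=6: g(6,-6)=1 g(6,-4)=6 g(6,-2)=15 g(6,0)=20 g(6,2)=15 g(6,4)=6
t=7: g(7,-7)=1 g(7,-5)=7 g(7,-3)=21 g(7,-1)=35 g(7,1)=35 g(7,3)=21 g(7,5)=6
t=8: g(8,-8)=1 g(8,-6)=8 g(8,-4)=28 g(8,-2)=56 g(8,0)=70 g(8,2)=56 g(8,4)=27
t=9: g(9,-9)=1 g(9,-7)=9 g(9,-5)=36 g(9,-3)=84 g(9,-1)=126 g(9,1)=126 g(9,3)=83 g(9,5)=27
Paths never hitting 6: Σ_s g(9,s) = 492
Paths hitting 6: 2^9 - 492 = 20
P = 20/512 = 5/128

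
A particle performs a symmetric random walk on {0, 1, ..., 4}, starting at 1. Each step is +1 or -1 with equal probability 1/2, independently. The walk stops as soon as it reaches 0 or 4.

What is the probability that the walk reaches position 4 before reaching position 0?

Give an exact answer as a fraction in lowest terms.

Symmetric walk (p = 1/2): the harmonic-function argument gives P(hit 4 before 0 | start at 1) = a/N.
P = 1/4 = 1/4

Answer: 1/4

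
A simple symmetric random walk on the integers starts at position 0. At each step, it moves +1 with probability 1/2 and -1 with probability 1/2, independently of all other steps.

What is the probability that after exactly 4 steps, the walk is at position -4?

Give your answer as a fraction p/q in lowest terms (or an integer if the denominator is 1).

Answer: 1/16

Derivation:
To reach position -4 after 4 steps: need 0 steps of +1 and 4 of -1.
Favorable paths: C(4,0) = 1
Total paths: 2^4 = 16
P = 1/16 = 1/16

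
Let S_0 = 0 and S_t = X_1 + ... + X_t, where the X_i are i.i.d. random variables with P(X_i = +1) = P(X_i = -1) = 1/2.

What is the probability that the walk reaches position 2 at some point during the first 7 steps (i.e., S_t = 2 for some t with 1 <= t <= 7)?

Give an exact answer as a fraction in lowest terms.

Answer: 29/64

Derivation:
Count via complement. Let g(t,s) = #length-t paths at position s with S_1..S_t all ≠ 2.
g(t,s) = g(t-1,s-1) + g(t-1,s+1) for s ≠ 2; g(t,2) = 0.
t=0: g(0,0)=1
t=1: g(1,-1)=1 g(1,1)=1
t=2: g(2,-2)=1 g(2,0)=2
t=3: g(3,-3)=1 g(3,-1)=3 g(3,1)=2
t=4: g(4,-4)=1 g(4,-2)=4 g(4,0)=5
t=5: g(5,-5)=1 g(5,-3)=5 g(5,-1)=9 g(5,1)=5
t=6: g(6,-6)=1 g(6,-4)=6 g(6,-2)=14 g(6,0)=14
t=7: g(7,-7)=1 g(7,-5)=7 g(7,-3)=20 g(7,-1)=28 g(7,1)=14
Paths never hitting 2: Σ_s g(7,s) = 70
Paths hitting 2: 2^7 - 70 = 58
P = 58/128 = 29/64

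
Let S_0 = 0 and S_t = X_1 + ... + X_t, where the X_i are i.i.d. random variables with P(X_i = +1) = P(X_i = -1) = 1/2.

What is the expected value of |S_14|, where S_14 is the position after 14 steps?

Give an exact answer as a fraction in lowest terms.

S_14 takes values m ≡ 0 (mod 2) with |m| ≤ 14; P(S_14=m) = C(14,(14+m)/2)/2^14.
Total paths: 2^14 = 16384
Distribution: P(S=-14)=1/16384, P(S=-12)=14/16384, P(S=-10)=91/16384, P(S=-8)=364/16384, P(S=-6)=1001/16384, P(S=-4)=2002/16384, P(S=-2)=3003/16384, P(S=0)=3432/16384, P(S=2)=3003/16384, P(S=4)=2002/16384, P(S=6)=1001/16384, P(S=8)=364/16384, P(S=10)=91/16384, P(S=12)=14/16384, P(S=14)=1/16384
E[|S_14|] = Σ_m |m|·P(S_14=m) = 48048/16384 = 3003/1024

Answer: 3003/1024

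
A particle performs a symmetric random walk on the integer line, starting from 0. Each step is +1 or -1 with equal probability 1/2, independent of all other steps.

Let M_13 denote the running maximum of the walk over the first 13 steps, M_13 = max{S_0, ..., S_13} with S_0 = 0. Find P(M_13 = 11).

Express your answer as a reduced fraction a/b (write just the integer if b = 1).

Let M_13 = max(S_0,...,S_13). Use the reflection principle: for j ≥ 1, #{paths with M_13 ≥ j} = #{S_13 ≥ j} + #{S_13 ≥ j+1}.
By reflection, #{M_13 ≥ 11} = #{S_13 ≥ 11} + #{S_13 ≥ 12} = 14 + 1 = 15.
#{M_13 ≥ 12} = #{S_13 ≥ 12} + #{S_13 ≥ 13} = 1 + 1 = 2.
#{M_13 = 11} = 15 - 2 = 13.
P(M_13 = 11) = 13/8192 = 13/8192

Answer: 13/8192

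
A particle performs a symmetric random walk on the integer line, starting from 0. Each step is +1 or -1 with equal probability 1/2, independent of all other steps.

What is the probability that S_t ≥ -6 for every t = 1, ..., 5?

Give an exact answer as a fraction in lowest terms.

Answer: 1

Derivation:
Let f(t,s) = #length-t paths at position s with S_1..S_t all ≥ -6.
f(t,s) = f(t-1,s-1) + f(t-1,s+1) for s ≥ -6; f(t,s) = 0 for s < -6.
t=0: f(0,0)=1
t=1: f(1,-1)=1 f(1,1)=1
t=2: f(2,-2)=1 f(2,0)=2 f(2,2)=1
t=3: f(3,-3)=1 f(3,-1)=3 f(3,1)=3 f(3,3)=1
t=4: f(4,-4)=1 f(4,-2)=4 f(4,0)=6 f(4,2)=4 f(4,4)=1
t=5: f(5,-5)=1 f(5,-3)=5 f(5,-1)=10 f(5,1)=10 f(5,3)=5 f(5,5)=1
Σ_s f(5,s) = 32
P = 32/32 = 1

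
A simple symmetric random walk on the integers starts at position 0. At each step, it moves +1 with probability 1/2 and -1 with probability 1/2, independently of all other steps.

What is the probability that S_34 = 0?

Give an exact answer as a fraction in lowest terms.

Answer: 583401555/4294967296

Derivation:
To return to 0 after 34 steps: need exactly 17 steps of +1 and 17 of -1.
Favorable paths: C(34,17) = 2333606220
Total paths: 2^34 = 17179869184
P = 2333606220/17179869184 = 583401555/4294967296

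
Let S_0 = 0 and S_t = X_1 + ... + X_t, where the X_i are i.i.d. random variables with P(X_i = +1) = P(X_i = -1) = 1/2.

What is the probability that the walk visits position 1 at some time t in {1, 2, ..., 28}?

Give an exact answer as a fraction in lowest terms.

Count via complement. Let g(t,s) = #length-t paths at position s with S_1..S_t all ≠ 1.
g(t,s) = g(t-1,s-1) + g(t-1,s+1) for s ≠ 1; g(t,1) = 0.
t=0: g(0,0)=1
t=1: g(1,-1)=1
t=2: g(2,-2)=1 g(2,0)=1
t=3: g(3,-3)=1 g(3,-1)=2
t=4: g(4,-4)=1 g(4,-2)=3 g(4,0)=2
t=5: g(5,-5)=1 g(5,-3)=4 g(5,-1)=5
t=6: g(6,-6)=1 g(6,-4)=5 g(6,-2)=9 g(6,0)=5
t=7: g(7,-7)=1 g(7,-5)=6 g(7,-3)=14 g(7,-1)=14
t=8: g(8,-8)=1 g(8,-6)=7 g(8,-4)=20 g(8,-2)=28 g(8,0)=14
t=9: g(9,-9)=1 g(9,-7)=8 g(9,-5)=27 g(9,-3)=48 g(9,-1)=42
t=10: g(10,-10)=1 g(10,-8)=9 g(10,-6)=35 g(10,-4)=75 g(10,-2)=90 g(10,0)=42
t=11: g(11,-11)=1 g(11,-9)=10 g(11,-7)=44 g(11,-5)=110 g(11,-3)=165 g(11,-1)=132
t=12: g(12,-12)=1 g(12,-10)=11 g(12,-8)=54 g(12,-6)=154 g(12,-4)=275 g(12,-2)=297 g(12,0)=132
t=13: g(13,-13)=1 g(13,-11)=12 g(13,-9)=65 g(13,-7)=208 g(13,-5)=429 g(13,-3)=572 g(13,-1)=429
t=14: g(14,-14)=1 g(14,-12)=13 g(14,-10)=77 g(14,-8)=273 g(14,-6)=637 g(14,-4)=1001 g(14,-2)=1001 g(14,0)=429
t=15: g(15,-15)=1 g(15,-13)=14 g(15,-11)=90 g(15,-9)=350 g(15,-7)=910 g(15,-5)=1638 g(15,-3)=2002 g(15,-1)=1430
t=16: g(16,-16)=1 g(16,-14)=15 g(16,-12)=104 g(16,-10)=440 g(16,-8)=1260 g(16,-6)=2548 g(16,-4)=3640 g(16,-2)=3432 g(16,0)=1430
t=17: g(17,-17)=1 g(17,-15)=16 g(17,-13)=119 g(17,-11)=544 g(17,-9)=1700 g(17,-7)=3808 g(17,-5)=6188 g(17,-3)=7072 g(17,-1)=4862
t=18: g(18,-18)=1 g(18,-16)=17 g(18,-14)=135 g(18,-12)=663 g(18,-10)=2244 g(18,-8)=5508 g(18,-6)=9996 g(18,-4)=13260 g(18,-2)=11934 g(18,0)=4862
t=19: g(19,-19)=1 g(19,-17)=18 g(19,-15)=152 g(19,-13)=798 g(19,-11)=2907 g(19,-9)=7752 g(19,-7)=15504 g(19,-5)=23256 g(19,-3)=25194 g(19,-1)=16796
t=20: g(20,-20)=1 g(20,-18)=19 g(20,-16)=170 g(20,-14)=950 g(20,-12)=3705 g(20,-10)=10659 g(20,-8)=23256 g(20,-6)=38760 g(20,-4)=48450 g(20,-2)=41990 g(20,0)=16796
t=21: g(21,-21)=1 g(21,-19)=20 g(21,-17)=189 g(21,-15)=1120 g(21,-13)=4655 g(21,-11)=14364 g(21,-9)=33915 g(21,-7)=62016 g(21,-5)=87210 g(21,-3)=90440 g(21,-1)=58786
t=22: g(22,-22)=1 g(22,-20)=21 g(22,-18)=209 g(22,-16)=1309 g(22,-14)=5775 g(22,-12)=19019 g(22,-10)=48279 g(22,-8)=95931 g(22,-6)=149226 g(22,-4)=177650 g(22,-2)=149226 g(22,0)=58786
t=23: g(23,-23)=1 g(23,-21)=22 g(23,-19)=230 g(23,-17)=1518 g(23,-15)=7084 g(23,-13)=24794 g(23,-11)=67298 g(23,-9)=144210 g(23,-7)=245157 g(23,-5)=326876 g(23,-3)=326876 g(23,-1)=208012
t=24: g(24,-24)=1 g(24,-22)=23 g(24,-20)=252 g(24,-18)=1748 g(24,-16)=8602 g(24,-14)=31878 g(24,-12)=92092 g(24,-10)=211508 g(24,-8)=389367 g(24,-6)=572033 g(24,-4)=653752 g(24,-2)=534888 g(24,0)=208012
t=25: g(25,-25)=1 g(25,-23)=24 g(25,-21)=275 g(25,-19)=2000 g(25,-17)=10350 g(25,-15)=40480 g(25,-13)=123970 g(25,-11)=303600 g(25,-9)=600875 g(25,-7)=961400 g(25,-5)=1225785 g(25,-3)=1188640 g(25,-1)=742900
t=26: g(26,-26)=1 g(26,-24)=25 g(26,-22)=299 g(26,-20)=2275 g(26,-18)=12350 g(26,-16)=50830 g(26,-14)=164450 g(26,-12)=427570 g(26,-10)=904475 g(26,-8)=1562275 g(26,-6)=2187185 g(26,-4)=2414425 g(26,-2)=1931540 g(26,0)=742900
t=27: g(27,-27)=1 g(27,-25)=26 g(27,-23)=324 g(27,-21)=2574 g(27,-19)=14625 g(27,-17)=63180 g(27,-15)=215280 g(27,-13)=592020 g(27,-11)=1332045 g(27,-9)=2466750 g(27,-7)=3749460 g(27,-5)=4601610 g(27,-3)=4345965 g(27,-1)=2674440
t=28: g(28,-28)=1 g(28,-26)=27 g(28,-24)=350 g(28,-22)=2898 g(28,-20)=17199 g(28,-18)=77805 g(28,-16)=278460 g(28,-14)=807300 g(28,-12)=1924065 g(28,-10)=3798795 g(28,-8)=6216210 g(28,-6)=8351070 g(28,-4)=8947575 g(28,-2)=7020405 g(28,0)=2674440
Paths never hitting 1: Σ_s g(28,s) = 40116600
Paths hitting 1: 2^28 - 40116600 = 228318856
P = 228318856/268435456 = 28539857/33554432

Answer: 28539857/33554432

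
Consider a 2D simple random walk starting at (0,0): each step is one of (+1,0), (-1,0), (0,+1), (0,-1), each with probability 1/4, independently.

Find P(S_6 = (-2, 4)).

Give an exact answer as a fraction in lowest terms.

Let h be the number of horizontal steps (so 6-h are vertical). To end at (-2,4) need (h-2)/2 right-steps and ((6-h)+4)/2 up-steps.
Sum over h with 2 ≤ h ≤ 2, h ≡ 0 (mod 2), 6-h ≡ 0 (mod 2):
h=2: C(6,2)·C(2,0)·C(4,4) = 15·1·1 = 15
Total favorable: 15
Total paths: 4^6 = 4096
P = 15/4096 = 15/4096

Answer: 15/4096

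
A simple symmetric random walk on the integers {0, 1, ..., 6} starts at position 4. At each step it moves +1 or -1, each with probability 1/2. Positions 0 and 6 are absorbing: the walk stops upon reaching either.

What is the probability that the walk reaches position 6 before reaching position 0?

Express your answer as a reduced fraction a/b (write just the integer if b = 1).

Answer: 2/3

Derivation:
Symmetric walk (p = 1/2): the harmonic-function argument gives P(hit 6 before 0 | start at 4) = a/N.
P = 4/6 = 2/3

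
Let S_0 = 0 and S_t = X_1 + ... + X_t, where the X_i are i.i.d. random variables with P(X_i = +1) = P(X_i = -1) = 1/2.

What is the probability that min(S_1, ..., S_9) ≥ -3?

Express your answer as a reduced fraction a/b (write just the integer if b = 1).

Answer: 105/128

Derivation:
Let f(t,s) = #length-t paths at position s with S_1..S_t all ≥ -3.
f(t,s) = f(t-1,s-1) + f(t-1,s+1) for s ≥ -3; f(t,s) = 0 for s < -3.
t=0: f(0,0)=1
t=1: f(1,-1)=1 f(1,1)=1
t=2: f(2,-2)=1 f(2,0)=2 f(2,2)=1
t=3: f(3,-3)=1 f(3,-1)=3 f(3,1)=3 f(3,3)=1
t=4: f(4,-2)=4 f(4,0)=6 f(4,2)=4 f(4,4)=1
t=5: f(5,-3)=4 f(5,-1)=10 f(5,1)=10 f(5,3)=5 f(5,5)=1
t=6: f(6,-2)=14 f(6,0)=20 f(6,2)=15 f(6,4)=6 f(6,6)=1
t=7: f(7,-3)=14 f(7,-1)=34 f(7,1)=35 f(7,3)=21 f(7,5)=7 f(7,7)=1
t=8: f(8,-2)=48 f(8,0)=69 f(8,2)=56 f(8,4)=28 f(8,6)=8 f(8,8)=1
t=9: f(9,-3)=48 f(9,-1)=117 f(9,1)=125 f(9,3)=84 f(9,5)=36 f(9,7)=9 f(9,9)=1
Σ_s f(9,s) = 420
P = 420/512 = 105/128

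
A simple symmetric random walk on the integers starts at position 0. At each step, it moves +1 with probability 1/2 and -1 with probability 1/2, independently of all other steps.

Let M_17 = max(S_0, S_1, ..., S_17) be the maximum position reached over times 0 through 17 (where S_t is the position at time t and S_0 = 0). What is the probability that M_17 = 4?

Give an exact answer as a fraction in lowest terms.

Answer: 1547/16384

Derivation:
Let M_17 = max(S_0,...,S_17). Use the reflection principle: for j ≥ 1, #{paths with M_17 ≥ j} = #{S_17 ≥ j} + #{S_17 ≥ j+1}.
By reflection, #{M_17 ≥ 4} = #{S_17 ≥ 4} + #{S_17 ≥ 5} = 21778 + 21778 = 43556.
#{M_17 ≥ 5} = #{S_17 ≥ 5} + #{S_17 ≥ 6} = 21778 + 9402 = 31180.
#{M_17 = 4} = 43556 - 31180 = 12376.
P(M_17 = 4) = 12376/131072 = 1547/16384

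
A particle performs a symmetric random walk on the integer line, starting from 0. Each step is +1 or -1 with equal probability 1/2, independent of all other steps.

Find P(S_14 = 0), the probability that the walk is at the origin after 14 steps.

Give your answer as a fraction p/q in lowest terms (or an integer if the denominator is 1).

Answer: 429/2048

Derivation:
To return to 0 after 14 steps: need exactly 7 steps of +1 and 7 of -1.
Favorable paths: C(14,7) = 3432
Total paths: 2^14 = 16384
P = 3432/16384 = 429/2048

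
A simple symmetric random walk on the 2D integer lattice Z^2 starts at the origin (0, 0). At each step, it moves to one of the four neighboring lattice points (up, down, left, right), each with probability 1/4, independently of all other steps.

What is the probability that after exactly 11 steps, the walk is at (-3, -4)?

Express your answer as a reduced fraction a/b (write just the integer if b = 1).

Answer: 12705/2097152

Derivation:
Let h be the number of horizontal steps (so 11-h are vertical). To end at (-3,-4) need (h-3)/2 right-steps and ((11-h)-4)/2 up-steps.
Sum over h with 3 ≤ h ≤ 7, h ≡ 1 (mod 2), 11-h ≡ 0 (mod 2):
h=3: C(11,3)·C(3,0)·C(8,2) = 165·1·28 = 4620
h=5: C(11,5)·C(5,1)·C(6,1) = 462·5·6 = 13860
h=7: C(11,7)·C(7,2)·C(4,0) = 330·21·1 = 6930
Total favorable: 25410
Total paths: 4^11 = 4194304
P = 25410/4194304 = 12705/2097152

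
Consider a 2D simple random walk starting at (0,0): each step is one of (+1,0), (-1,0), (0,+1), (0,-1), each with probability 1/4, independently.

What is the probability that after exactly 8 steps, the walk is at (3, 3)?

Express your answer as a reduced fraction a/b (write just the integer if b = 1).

Answer: 35/4096

Derivation:
Let h be the number of horizontal steps (so 8-h are vertical). To end at (3,3) need (h+3)/2 right-steps and ((8-h)+3)/2 up-steps.
Sum over h with 3 ≤ h ≤ 5, h ≡ 1 (mod 2), 8-h ≡ 1 (mod 2):
h=3: C(8,3)·C(3,3)·C(5,4) = 56·1·5 = 280
h=5: C(8,5)·C(5,4)·C(3,3) = 56·5·1 = 280
Total favorable: 560
Total paths: 4^8 = 65536
P = 560/65536 = 35/4096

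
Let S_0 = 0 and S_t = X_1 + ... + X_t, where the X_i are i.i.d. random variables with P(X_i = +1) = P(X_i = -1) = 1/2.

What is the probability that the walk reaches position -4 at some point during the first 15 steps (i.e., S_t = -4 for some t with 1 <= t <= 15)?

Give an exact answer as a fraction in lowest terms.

Count via complement. Let g(t,s) = #length-t paths at position s with S_1..S_t all ≠ -4.
g(t,s) = g(t-1,s-1) + g(t-1,s+1) for s ≠ -4; g(t,-4) = 0.
t=0: g(0,0)=1
t=1: g(1,-1)=1 g(1,1)=1
t=2: g(2,-2)=1 g(2,0)=2 g(2,2)=1
t=3: g(3,-3)=1 g(3,-1)=3 g(3,1)=3 g(3,3)=1
t=4: g(4,-2)=4 g(4,0)=6 g(4,2)=4 g(4,4)=1
t=5: g(5,-3)=4 g(5,-1)=10 g(5,1)=10 g(5,3)=5 g(5,5)=1
t=6: g(6,-2)=14 g(6,0)=20 g(6,2)=15 g(6,4)=6 g(6,6)=1
t=7: g(7,-3)=14 g(7,-1)=34 g(7,1)=35 g(7,3)=21 g(7,5)=7 g(7,7)=1
t=8: g(8,-2)=48 g(8,0)=69 g(8,2)=56 g(8,4)=28 g(8,6)=8 g(8,8)=1
t=9: g(9,-3)=48 g(9,-1)=117 g(9,1)=125 g(9,3)=84 g(9,5)=36 g(9,7)=9 g(9,9)=1
t=10: g(10,-2)=165 g(10,0)=242 g(10,2)=209 g(10,4)=120 g(10,6)=45 g(10,8)=10 g(10,10)=1
t=11: g(11,-3)=165 g(11,-1)=407 g(11,1)=451 g(11,3)=329 g(11,5)=165 g(11,7)=55 g(11,9)=11 g(11,11)=1
t=12: g(12,-2)=572 g(12,0)=858 g(12,2)=780 g(12,4)=494 g(12,6)=220 g(12,8)=66 g(12,10)=12 g(12,12)=1
t=13: g(13,-3)=572 g(13,-1)=1430 g(13,1)=1638 g(13,3)=1274 g(13,5)=714 g(13,7)=286 g(13,9)=78 g(13,11)=13 g(13,13)=1
t=14: g(14,-2)=2002 g(14,0)=3068 g(14,2)=2912 g(14,4)=1988 g(14,6)=1000 g(14,8)=364 g(14,10)=91 g(14,12)=14 g(14,14)=1
t=15: g(15,-3)=2002 g(15,-1)=5070 g(15,1)=5980 g(15,3)=4900 g(15,5)=2988 g(15,7)=1364 g(15,9)=455 g(15,11)=105 g(15,13)=15 g(15,15)=1
Paths never hitting -4: Σ_s g(15,s) = 22880
Paths hitting -4: 2^15 - 22880 = 9888
P = 9888/32768 = 309/1024

Answer: 309/1024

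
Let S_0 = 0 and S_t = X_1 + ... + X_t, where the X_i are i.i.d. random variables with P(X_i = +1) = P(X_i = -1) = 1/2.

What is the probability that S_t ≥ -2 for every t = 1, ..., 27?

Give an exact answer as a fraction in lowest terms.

Answer: 14375115/33554432

Derivation:
Let f(t,s) = #length-t paths at position s with S_1..S_t all ≥ -2.
f(t,s) = f(t-1,s-1) + f(t-1,s+1) for s ≥ -2; f(t,s) = 0 for s < -2.
t=0: f(0,0)=1
t=1: f(1,-1)=1 f(1,1)=1
t=2: f(2,-2)=1 f(2,0)=2 f(2,2)=1
t=3: f(3,-1)=3 f(3,1)=3 f(3,3)=1
t=4: f(4,-2)=3 f(4,0)=6 f(4,2)=4 f(4,4)=1
t=5: f(5,-1)=9 f(5,1)=10 f(5,3)=5 f(5,5)=1
t=6: f(6,-2)=9 f(6,0)=19 f(6,2)=15 f(6,4)=6 f(6,6)=1
t=7: f(7,-1)=28 f(7,1)=34 f(7,3)=21 f(7,5)=7 f(7,7)=1
t=8: f(8,-2)=28 f(8,0)=62 f(8,2)=55 f(8,4)=28 f(8,6)=8 f(8,8)=1
t=9: f(9,-1)=90 f(9,1)=117 f(9,3)=83 f(9,5)=36 f(9,7)=9 f(9,9)=1
t=10: f(10,-2)=90 f(10,0)=207 f(10,2)=200 f(10,4)=119 f(10,6)=45 f(10,8)=10 f(10,10)=1
t=11: f(11,-1)=297 f(11,1)=407 f(11,3)=319 f(11,5)=164 f(11,7)=55 f(11,9)=11 f(11,11)=1
t=12: f(12,-2)=297 f(12,0)=704 f(12,2)=726 f(12,4)=483 f(12,6)=219 f(12,8)=66 f(12,10)=12 f(12,12)=1
t=13: f(13,-1)=1001 f(13,1)=1430 f(13,3)=1209 f(13,5)=702 f(13,7)=285 f(13,9)=78 f(13,11)=13 f(13,13)=1
t=14: f(14,-2)=1001 f(14,0)=2431 f(14,2)=2639 f(14,4)=1911 f(14,6)=987 f(14,8)=363 f(14,10)=91 f(14,12)=14 f(14,14)=1
t=15: f(15,-1)=3432 f(15,1)=5070 f(15,3)=4550 f(15,5)=2898 f(15,7)=1350 f(15,9)=454 f(15,11)=105 f(15,13)=15 f(15,15)=1
t=16: f(16,-2)=3432 f(16,0)=8502 f(16,2)=9620 f(16,4)=7448 f(16,6)=4248 f(16,8)=1804 f(16,10)=559 f(16,12)=120 f(16,14)=16 f(16,16)=1
t=17: f(17,-1)=11934 f(17,1)=18122 f(17,3)=17068 f(17,5)=11696 f(17,7)=6052 f(17,9)=2363 f(17,11)=679 f(17,13)=136 f(17,15)=17 f(17,17)=1
t=18: f(18,-2)=11934 f(18,0)=30056 f(18,2)=35190 f(18,4)=28764 f(18,6)=17748 f(18,8)=8415 f(18,10)=3042 f(18,12)=815 f(18,14)=153 f(18,16)=18 f(18,18)=1
t=19: f(19,-1)=41990 f(19,1)=65246 f(19,3)=63954 f(19,5)=46512 f(19,7)=26163 f(19,9)=11457 f(19,11)=3857 f(19,13)=968 f(19,15)=171 f(19,17)=19 f(19,19)=1
t=20: f(20,-2)=41990 f(20,0)=107236 f(20,2)=129200 f(20,4)=110466 f(20,6)=72675 f(20,8)=37620 f(20,10)=15314 f(20,12)=4825 f(20,14)=1139 f(20,16)=190 f(20,18)=20 f(20,20)=1
t=21: f(21,-1)=149226 f(21,1)=236436 f(21,3)=239666 f(21,5)=183141 f(21,7)=110295 f(21,9)=52934 f(21,11)=20139 f(21,13)=5964 f(21,15)=1329 f(21,17)=210 f(21,19)=21 f(21,21)=1
t=22: f(22,-2)=149226 f(22,0)=385662 f(22,2)=476102 f(22,4)=422807 f(22,6)=293436 f(22,8)=163229 f(22,10)=73073 f(22,12)=26103 f(22,14)=7293 f(22,16)=1539 f(22,18)=231 f(22,20)=22 f(22,22)=1
t=23: f(23,-1)=534888 f(23,1)=861764 f(23,3)=898909 f(23,5)=716243 f(23,7)=456665 f(23,9)=236302 f(23,11)=99176 f(23,13)=33396 f(23,15)=8832 f(23,17)=1770 f(23,19)=253 f(23,21)=23 f(23,23)=1
t=24: f(24,-2)=534888 f(24,0)=1396652 f(24,2)=1760673 f(24,4)=1615152 f(24,6)=1172908 f(24,8)=692967 f(24,10)=335478 f(24,12)=132572 f(24,14)=42228 f(24,16)=10602 f(24,18)=2023 f(24,20)=276 f(24,22)=24 f(24,24)=1
t=25: f(25,-1)=1931540 f(25,1)=3157325 f(25,3)=3375825 f(25,5)=2788060 f(25,7)=1865875 f(25,9)=1028445 f(25,11)=468050 f(25,13)=174800 f(25,15)=52830 f(25,17)=12625 f(25,19)=2299 f(25,21)=300 f(25,23)=25 f(25,25)=1
t=26: f(26,-2)=1931540 f(26,0)=5088865 f(26,2)=6533150 f(26,4)=6163885 f(26,6)=4653935 f(26,8)=2894320 f(26,10)=1496495 f(26,12)=642850 f(26,14)=227630 f(26,16)=65455 f(26,18)=14924 f(26,20)=2599 f(26,22)=325 f(26,24)=26 f(26,26)=1
t=27: f(27,-1)=7020405 f(27,1)=11622015 f(27,3)=12697035 f(27,5)=10817820 f(27,7)=7548255 f(27,9)=4390815 f(27,11)=2139345 f(27,13)=870480 f(27,15)=293085 f(27,17)=80379 f(27,19)=17523 f(27,21)=2924 f(27,23)=351 f(27,25)=27 f(27,27)=1
Σ_s f(27,s) = 57500460
P = 57500460/134217728 = 14375115/33554432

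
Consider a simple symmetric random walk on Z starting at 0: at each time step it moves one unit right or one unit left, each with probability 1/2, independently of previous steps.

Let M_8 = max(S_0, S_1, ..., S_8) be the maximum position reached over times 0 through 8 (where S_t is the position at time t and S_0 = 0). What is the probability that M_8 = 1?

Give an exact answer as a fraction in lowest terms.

Let M_8 = max(S_0,...,S_8). Use the reflection principle: for j ≥ 1, #{paths with M_8 ≥ j} = #{S_8 ≥ j} + #{S_8 ≥ j+1}.
By reflection, #{M_8 ≥ 1} = #{S_8 ≥ 1} + #{S_8 ≥ 2} = 93 + 93 = 186.
#{M_8 ≥ 2} = #{S_8 ≥ 2} + #{S_8 ≥ 3} = 93 + 37 = 130.
#{M_8 = 1} = 186 - 130 = 56.
P(M_8 = 1) = 56/256 = 7/32

Answer: 7/32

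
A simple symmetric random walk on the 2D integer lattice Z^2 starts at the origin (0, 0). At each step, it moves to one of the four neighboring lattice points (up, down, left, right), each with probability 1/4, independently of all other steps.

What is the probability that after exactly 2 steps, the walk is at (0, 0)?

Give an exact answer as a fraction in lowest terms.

Let h be the number of horizontal steps (so 2-h are vertical). To end at (0,0) need (h+0)/2 right-steps and ((2-h)+0)/2 up-steps.
Sum over h with 0 ≤ h ≤ 2, h ≡ 0 (mod 2), 2-h ≡ 0 (mod 2):
h=0: C(2,0)·C(0,0)·C(2,1) = 1·1·2 = 2
h=2: C(2,2)·C(2,1)·C(0,0) = 1·2·1 = 2
Total favorable: 4
Total paths: 4^2 = 16
P = 4/16 = 1/4

Answer: 1/4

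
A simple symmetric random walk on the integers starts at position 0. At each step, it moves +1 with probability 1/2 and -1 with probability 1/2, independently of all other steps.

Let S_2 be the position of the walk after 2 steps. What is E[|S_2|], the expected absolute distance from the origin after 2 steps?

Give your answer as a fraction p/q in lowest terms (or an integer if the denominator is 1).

S_2 takes values m ≡ 0 (mod 2) with |m| ≤ 2; P(S_2=m) = C(2,(2+m)/2)/2^2.
Total paths: 2^2 = 4
Distribution: P(S=-2)=1/4, P(S=0)=2/4, P(S=2)=1/4
E[|S_2|] = Σ_m |m|·P(S_2=m) = 4/4 = 1

Answer: 1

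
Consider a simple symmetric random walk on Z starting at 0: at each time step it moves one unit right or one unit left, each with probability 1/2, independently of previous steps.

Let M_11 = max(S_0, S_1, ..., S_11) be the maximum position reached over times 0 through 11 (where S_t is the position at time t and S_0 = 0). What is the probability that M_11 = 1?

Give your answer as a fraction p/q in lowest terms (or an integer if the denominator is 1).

Answer: 231/1024

Derivation:
Let M_11 = max(S_0,...,S_11). Use the reflection principle: for j ≥ 1, #{paths with M_11 ≥ j} = #{S_11 ≥ j} + #{S_11 ≥ j+1}.
By reflection, #{M_11 ≥ 1} = #{S_11 ≥ 1} + #{S_11 ≥ 2} = 1024 + 562 = 1586.
#{M_11 ≥ 2} = #{S_11 ≥ 2} + #{S_11 ≥ 3} = 562 + 562 = 1124.
#{M_11 = 1} = 1586 - 1124 = 462.
P(M_11 = 1) = 462/2048 = 231/1024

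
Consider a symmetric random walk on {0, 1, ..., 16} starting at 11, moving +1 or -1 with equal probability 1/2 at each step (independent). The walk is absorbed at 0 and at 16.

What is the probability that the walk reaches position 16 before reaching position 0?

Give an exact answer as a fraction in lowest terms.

Symmetric walk (p = 1/2): the harmonic-function argument gives P(hit 16 before 0 | start at 11) = a/N.
P = 11/16 = 11/16

Answer: 11/16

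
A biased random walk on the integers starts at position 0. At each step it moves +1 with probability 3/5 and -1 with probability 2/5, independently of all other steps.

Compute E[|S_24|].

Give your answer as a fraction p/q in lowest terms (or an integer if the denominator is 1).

S_24 takes values m ≡ 0 (mod 2) with |m| ≤ 24; P(S_24=m) = C(24,(24+m)/2) · (3/5)^((24+m)/2) · (2/5)^((24-m)/2).
Distribution: P(S=-24)=16777216/59604644775390625, P(S=-22)=603979776/59604644775390625, P(S=-20)=10418651136/59604644775390625, P(S=-18)=114605162496/59604644775390625, P(S=-16)=902515654656/59604644775390625, P(S=-14)=5415093927936/59604644775390625, P(S=-12)=25721696157696/59604644775390625, P(S=-10)=99212256608256/59604644775390625, P(S=-8)=316239067938816/59604644775390625, P(S=-6)=843304181170176/59604644775390625, P(S=-4)=1897434407632896/59604644775390625, P(S=-2)=3622374778208256/59604644775390625, P(S=0)=5886359014588416/59604644775390625, P(S=2)=8150343250968576/59604644775390625, P(S=4)=9605761688641536/59604644775390625, P(S=6)=9605761688641536/59604644775390625, P(S=8)=8104861424791296/59604644775390625, P(S=10)=5721078652793856/59604644775390625, P(S=12)=3337295880796416/59604644775390625, P(S=14)=1580824364587776/59604644775390625, P(S=16)=592809136720416/59604644775390625, P(S=18)=169374039062976/59604644775390625, P(S=20)=34644689808336/59604644775390625, P(S=22)=4518872583696/59604644775390625, P(S=24)=282429536481/59604644775390625
E[|S_24|] = Σ_m |m|·P(S_24=m) = 333737383440027192/59604644775390625

Answer: 333737383440027192/59604644775390625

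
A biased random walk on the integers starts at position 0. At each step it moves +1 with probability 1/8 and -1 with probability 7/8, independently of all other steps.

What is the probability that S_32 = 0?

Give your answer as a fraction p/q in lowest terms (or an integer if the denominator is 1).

Answer: 9987831433809345612195/39614081257132168796771975168

Derivation:
To be at 0 after 32 steps: need exactly 16 steps of +1 and 16 of -1.
Number of such sequences: C(32,16) = 601080390
Each has probability (1/8)^16 · (7/8)^16 = 33232930569601/79228162514264337593543950336
P = 601080390 · 33232930569601/79228162514264337593543950336 = 9987831433809345612195/39614081257132168796771975168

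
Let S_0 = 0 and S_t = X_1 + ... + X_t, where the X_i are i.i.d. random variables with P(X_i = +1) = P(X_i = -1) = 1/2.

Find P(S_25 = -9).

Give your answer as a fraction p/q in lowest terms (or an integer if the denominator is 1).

Answer: 1081575/33554432

Derivation:
To reach position -9 after 25 steps: need 8 steps of +1 and 17 of -1.
Favorable paths: C(25,8) = 1081575
Total paths: 2^25 = 33554432
P = 1081575/33554432 = 1081575/33554432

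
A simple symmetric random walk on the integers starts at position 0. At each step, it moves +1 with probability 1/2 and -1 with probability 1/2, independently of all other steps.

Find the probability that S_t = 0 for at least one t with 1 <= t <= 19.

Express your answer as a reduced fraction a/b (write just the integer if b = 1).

Answer: 53381/65536

Derivation:
Count via complement. Let g(t,s) = #length-t paths at position s with S_1..S_t all ≠ 0.
g(t,s) = g(t-1,s-1) + g(t-1,s+1) for s ≠ 0; g(t,0) = 0.
t=0: g(0,0)=1
t=1: g(1,-1)=1 g(1,1)=1
t=2: g(2,-2)=1 g(2,2)=1
t=3: g(3,-3)=1 g(3,-1)=1 g(3,1)=1 g(3,3)=1
t=4: g(4,-4)=1 g(4,-2)=2 g(4,2)=2 g(4,4)=1
t=5: g(5,-5)=1 g(5,-3)=3 g(5,-1)=2 g(5,1)=2 g(5,3)=3 g(5,5)=1
t=6: g(6,-6)=1 g(6,-4)=4 g(6,-2)=5 g(6,2)=5 g(6,4)=4 g(6,6)=1
t=7: g(7,-7)=1 g(7,-5)=5 g(7,-3)=9 g(7,-1)=5 g(7,1)=5 g(7,3)=9 g(7,5)=5 g(7,7)=1
t=8: g(8,-8)=1 g(8,-6)=6 g(8,-4)=14 g(8,-2)=14 g(8,2)=14 g(8,4)=14 g(8,6)=6 g(8,8)=1
t=9: g(9,-9)=1 g(9,-7)=7 g(9,-5)=20 g(9,-3)=28 g(9,-1)=14 g(9,1)=14 g(9,3)=28 g(9,5)=20 g(9,7)=7 g(9,9)=1
t=10: g(10,-10)=1 g(10,-8)=8 g(10,-6)=27 g(10,-4)=48 g(10,-2)=42 g(10,2)=42 g(10,4)=48 g(10,6)=27 g(10,8)=8 g(10,10)=1
t=11: g(11,-11)=1 g(11,-9)=9 g(11,-7)=35 g(11,-5)=75 g(11,-3)=90 g(11,-1)=42 g(11,1)=42 g(11,3)=90 g(11,5)=75 g(11,7)=35 g(11,9)=9 g(11,11)=1
t=12: g(12,-12)=1 g(12,-10)=10 g(12,-8)=44 g(12,-6)=110 g(12,-4)=165 g(12,-2)=132 g(12,2)=132 g(12,4)=165 g(12,6)=110 g(12,8)=44 g(12,10)=10 g(12,12)=1
t=13: g(13,-13)=1 g(13,-11)=11 g(13,-9)=54 g(13,-7)=154 g(13,-5)=275 g(13,-3)=297 g(13,-1)=132 g(13,1)=132 g(13,3)=297 g(13,5)=275 g(13,7)=154 g(13,9)=54 g(13,11)=11 g(13,13)=1
t=14: g(14,-14)=1 g(14,-12)=12 g(14,-10)=65 g(14,-8)=208 g(14,-6)=429 g(14,-4)=572 g(14,-2)=429 g(14,2)=429 g(14,4)=572 g(14,6)=429 g(14,8)=208 g(14,10)=65 g(14,12)=12 g(14,14)=1
t=15: g(15,-15)=1 g(15,-13)=13 g(15,-11)=77 g(15,-9)=273 g(15,-7)=637 g(15,-5)=1001 g(15,-3)=1001 g(15,-1)=429 g(15,1)=429 g(15,3)=1001 g(15,5)=1001 g(15,7)=637 g(15,9)=273 g(15,11)=77 g(15,13)=13 g(15,15)=1
t=16: g(16,-16)=1 g(16,-14)=14 g(16,-12)=90 g(16,-10)=350 g(16,-8)=910 g(16,-6)=1638 g(16,-4)=2002 g(16,-2)=1430 g(16,2)=1430 g(16,4)=2002 g(16,6)=1638 g(16,8)=910 g(16,10)=350 g(16,12)=90 g(16,14)=14 g(16,16)=1
t=17: g(17,-17)=1 g(17,-15)=15 g(17,-13)=104 g(17,-11)=440 g(17,-9)=1260 g(17,-7)=2548 g(17,-5)=3640 g(17,-3)=3432 g(17,-1)=1430 g(17,1)=1430 g(17,3)=3432 g(17,5)=3640 g(17,7)=2548 g(17,9)=1260 g(17,11)=440 g(17,13)=104 g(17,15)=15 g(17,17)=1
t=18: g(18,-18)=1 g(18,-16)=16 g(18,-14)=119 g(18,-12)=544 g(18,-10)=1700 g(18,-8)=3808 g(18,-6)=6188 g(18,-4)=7072 g(18,-2)=4862 g(18,2)=4862 g(18,4)=7072 g(18,6)=6188 g(18,8)=3808 g(18,10)=1700 g(18,12)=544 g(18,14)=119 g(18,16)=16 g(18,18)=1
t=19: g(19,-19)=1 g(19,-17)=17 g(19,-15)=135 g(19,-13)=663 g(19,-11)=2244 g(19,-9)=5508 g(19,-7)=9996 g(19,-5)=13260 g(19,-3)=11934 g(19,-1)=4862 g(19,1)=4862 g(19,3)=11934 g(19,5)=13260 g(19,7)=9996 g(19,9)=5508 g(19,11)=2244 g(19,13)=663 g(19,15)=135 g(19,17)=17 g(19,19)=1
Paths never hitting 0: Σ_s g(19,s) = 97240
Paths hitting 0: 2^19 - 97240 = 427048
P = 427048/524288 = 53381/65536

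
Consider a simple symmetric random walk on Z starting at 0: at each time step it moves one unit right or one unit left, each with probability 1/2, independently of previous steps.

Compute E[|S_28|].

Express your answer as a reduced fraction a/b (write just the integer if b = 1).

S_28 takes values m ≡ 0 (mod 2) with |m| ≤ 28; P(S_28=m) = C(28,(28+m)/2)/2^28.
Total paths: 2^28 = 268435456
Distribution: P(S=-28)=1/268435456, P(S=-26)=28/268435456, P(S=-24)=378/268435456, P(S=-22)=3276/268435456, P(S=-20)=20475/268435456, P(S=-18)=98280/268435456, P(S=-16)=376740/268435456, P(S=-14)=1184040/268435456, P(S=-12)=3108105/268435456, P(S=-10)=6906900/268435456, P(S=-8)=13123110/268435456, P(S=-6)=21474180/268435456, P(S=-4)=30421755/268435456, P(S=-2)=37442160/268435456, P(S=0)=40116600/268435456, P(S=2)=37442160/268435456, P(S=4)=30421755/268435456, P(S=6)=21474180/268435456, P(S=8)=13123110/268435456, P(S=10)=6906900/268435456, P(S=12)=3108105/268435456, P(S=14)=1184040/268435456, P(S=16)=376740/268435456, P(S=18)=98280/268435456, P(S=20)=20475/268435456, P(S=22)=3276/268435456, P(S=24)=378/268435456, P(S=26)=28/268435456, P(S=28)=1/268435456
E[|S_28|] = Σ_m |m|·P(S_28=m) = 1123264800/268435456 = 35102025/8388608

Answer: 35102025/8388608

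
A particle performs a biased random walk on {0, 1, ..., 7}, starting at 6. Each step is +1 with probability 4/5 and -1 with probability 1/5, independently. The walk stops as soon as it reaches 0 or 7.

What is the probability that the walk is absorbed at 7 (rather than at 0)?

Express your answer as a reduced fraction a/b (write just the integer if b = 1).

Biased walk: p = 4/5, q = 1/5, r = q/p = 1/4
Gambler's ruin: P(hit 7 before 0 | start at 6) = (1 - r^a)/(1 - r^N)
r^6 = 1/4096; r^7 = 1/16384
P = (1 - 1/4096) / (1 - 1/16384) = 4095/4096 / 16383/16384 = 5460/5461

Answer: 5460/5461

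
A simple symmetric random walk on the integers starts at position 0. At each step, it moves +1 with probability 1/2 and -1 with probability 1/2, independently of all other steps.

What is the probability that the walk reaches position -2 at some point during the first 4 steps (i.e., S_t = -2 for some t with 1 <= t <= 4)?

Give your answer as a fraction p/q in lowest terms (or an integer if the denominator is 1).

Answer: 3/8

Derivation:
Count via complement. Let g(t,s) = #length-t paths at position s with S_1..S_t all ≠ -2.
g(t,s) = g(t-1,s-1) + g(t-1,s+1) for s ≠ -2; g(t,-2) = 0.
t=0: g(0,0)=1
t=1: g(1,-1)=1 g(1,1)=1
t=2: g(2,0)=2 g(2,2)=1
t=3: g(3,-1)=2 g(3,1)=3 g(3,3)=1
t=4: g(4,0)=5 g(4,2)=4 g(4,4)=1
Paths never hitting -2: Σ_s g(4,s) = 10
Paths hitting -2: 2^4 - 10 = 6
P = 6/16 = 3/8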